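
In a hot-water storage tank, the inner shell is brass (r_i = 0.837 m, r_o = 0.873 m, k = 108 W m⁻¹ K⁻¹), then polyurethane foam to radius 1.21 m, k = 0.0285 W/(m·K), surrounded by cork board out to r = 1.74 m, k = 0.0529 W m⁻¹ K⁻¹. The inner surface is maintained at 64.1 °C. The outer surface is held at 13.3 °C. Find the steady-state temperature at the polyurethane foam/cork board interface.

T = 28.5 °C

Treat each layer as a resistance in series:
  R_brass = (1/0.837 − 1/0.873)/(4πk) = 0.04927/(4π·108) = 3.630×10^-5 K/W
  R_polyurethane foam = (1/0.873 − 1/1.21)/(4πk) = 0.3190/(4π·0.0285) = 0.8908 K/W
  R_cork board = (1/1.21 − 1/1.74)/(4πk) = 0.2517/(4π·0.0529) = 0.3787 K/W
ΣR = 3.630×10^-5 + 0.8908 + 0.3787 = 1.270 K/W
Q = ΔT/ΣR = (64.1 °C − 13.3 °C)/1.270 = 40.00 W
From the inner boundary to the polyurethane foam/cork board interface, ΣR_partial = 0.8908 K/W.
T_interface = T_in − Q·ΣR_partial = 64.1 °C − (40.00)(0.8908) = 28.5 °C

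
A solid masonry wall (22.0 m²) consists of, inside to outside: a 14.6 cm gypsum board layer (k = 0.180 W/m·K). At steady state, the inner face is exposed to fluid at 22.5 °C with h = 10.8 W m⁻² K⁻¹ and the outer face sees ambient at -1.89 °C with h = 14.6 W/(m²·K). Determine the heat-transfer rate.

Q = 552 W

Treat each layer as a resistance in series:
  R_conv,in = 1/(hA) = 1/(10.8·22.0) = 0.004209 K/W
  R_gypsum board = L/(kA) = 0.146/(0.180·22.0) = 0.03687 K/W
  R_conv,out = 1/(hA) = 1/(14.6·22.0) = 0.003113 K/W
ΣR = 0.004209 + 0.03687 + 0.003113 = 0.04419 K/W
Q = ΔT/ΣR = (22.5 °C − -1.89 °C)/0.04419 = 552 W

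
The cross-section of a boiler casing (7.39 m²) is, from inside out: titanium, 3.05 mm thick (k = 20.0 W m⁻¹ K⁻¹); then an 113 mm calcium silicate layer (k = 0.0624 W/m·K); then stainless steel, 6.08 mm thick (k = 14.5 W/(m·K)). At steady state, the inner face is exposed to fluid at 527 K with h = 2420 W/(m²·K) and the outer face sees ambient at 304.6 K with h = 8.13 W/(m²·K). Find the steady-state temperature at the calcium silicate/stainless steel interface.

Series thermal resistances, inner to outer:
  R_conv,in = 1/(hA) = 1/(2420·7.39) = 5.592×10^-5 K/W
  R_titanium = L/(kA) = 0.00305/(20.0·7.39) = 2.064×10^-5 K/W
  R_calcium silicate = L/(kA) = 0.113/(0.0624·7.39) = 0.2450 K/W
  R_stainless steel = L/(kA) = 0.00608/(14.5·7.39) = 5.674×10^-5 K/W
  R_conv,out = 1/(hA) = 1/(8.13·7.39) = 0.01664 K/W
ΣR = 5.592×10^-5 + 2.064×10^-5 + 0.2450 + 5.674×10^-5 + 0.01664 = 0.2618 K/W
Q = ΔT/ΣR = (527 K − 304.6 K)/0.2618 = 849.5 W
From the inner boundary to the calcium silicate/stainless steel interface, ΣR_partial = 0.2451 K/W.
T_interface = T_in − Q·ΣR_partial = 527 K − (849.5)(0.2451) = 318.8 K

T = 318.8 K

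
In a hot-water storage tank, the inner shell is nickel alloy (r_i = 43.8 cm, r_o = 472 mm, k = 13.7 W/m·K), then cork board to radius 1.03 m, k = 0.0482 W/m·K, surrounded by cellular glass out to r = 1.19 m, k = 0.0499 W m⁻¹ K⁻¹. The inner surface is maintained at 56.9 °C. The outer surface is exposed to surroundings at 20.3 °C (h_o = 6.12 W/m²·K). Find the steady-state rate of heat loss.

Q = 17.3 W

Treat each layer as a resistance in series:
  R_nickel alloy = (1/0.438 − 1/0.472)/(4πk) = 0.1645/(4π·13.7) = 9.553×10^-4 K/W
  R_cork board = (1/0.472 − 1/1.03)/(4πk) = 1.148/(4π·0.0482) = 1.895 K/W
  R_cellular glass = (1/1.03 − 1/1.19)/(4πk) = 0.1305/(4π·0.0499) = 0.2082 K/W
  R_conv,out = 1/(4πr²h) = 1/(4π·1.19²·6.12) = 0.009182 K/W
ΣR = 9.553×10^-4 + 1.895 + 0.2082 + 0.009182 = 2.113 K/W
Q = ΔT/ΣR = (56.9 °C − 20.3 °C)/2.113 = 17.3 W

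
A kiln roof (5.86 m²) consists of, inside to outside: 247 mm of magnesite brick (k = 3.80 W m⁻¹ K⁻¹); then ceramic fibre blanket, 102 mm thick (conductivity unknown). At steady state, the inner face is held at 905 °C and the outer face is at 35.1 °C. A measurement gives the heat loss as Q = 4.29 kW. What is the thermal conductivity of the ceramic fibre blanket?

ΣR = ΔT/Q = |905 − 35.1|/4290 = 0.2028 K/W
Known resistances:
  R_magnesite brick = L/(kA) = 0.247/(3.80·5.86) = 0.01109 K/W
R_ceramic fibre blanket = ΣR − ΣR_known = 0.2028 − 0.01109 = 0.1917 K/W
L/(kA) = 0.1917 ⇒ k = 0.102/(0.1917·5.86) = 0.0908 W/m·K

k = 0.0908 W/m·K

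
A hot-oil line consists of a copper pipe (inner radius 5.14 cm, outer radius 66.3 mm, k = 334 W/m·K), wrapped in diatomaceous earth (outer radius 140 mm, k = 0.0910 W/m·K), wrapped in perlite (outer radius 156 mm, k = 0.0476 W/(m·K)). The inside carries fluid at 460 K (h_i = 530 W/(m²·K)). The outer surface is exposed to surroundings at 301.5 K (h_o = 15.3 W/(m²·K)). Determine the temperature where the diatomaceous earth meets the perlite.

T = 340.5 K

Series thermal resistances, inner to outer:
  R'_conv,in = 1/(2πr h) = 1/(2π·0.0514·530) = 0.005842 m·K/W
  R'_copper = ln(0.0663/0.0514)/(2πk) = 0.2546/(2π·334) = 1.213×10^-4 m·K/W
  R'_diatomaceous earth = ln(0.140/0.0663)/(2πk) = 0.7475/(2π·0.0910) = 1.307 m·K/W
  R'_perlite = ln(0.156/0.140)/(2πk) = 0.1082/(2π·0.0476) = 0.3618 m·K/W
  R'_conv,out = 1/(2πr h) = 1/(2π·0.156·15.3) = 0.06668 m·K/W
ΣR = 0.005842 + 1.213×10^-4 + 1.307 + 0.3618 + 0.06668 = 1.741 m·K/W
Q' = ΔT/ΣR = (460 K − 301.5 K)/1.741 = 91.04 W/m
From the inner boundary to the diatomaceous earth/perlite interface, ΣR_partial = 1.313 m·K/W.
T_interface = T_in − Q'·ΣR_partial = 460 K − (91.04)(1.313) = 340.5 K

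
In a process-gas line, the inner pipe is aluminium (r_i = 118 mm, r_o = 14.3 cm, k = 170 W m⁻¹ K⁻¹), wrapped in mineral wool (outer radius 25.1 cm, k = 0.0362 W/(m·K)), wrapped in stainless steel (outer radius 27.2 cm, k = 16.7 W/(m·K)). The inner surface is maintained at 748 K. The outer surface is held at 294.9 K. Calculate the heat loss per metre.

Q' = 183 W/m

Resistance network (inner→outer):
  R'_aluminium = ln(0.143/0.118)/(2πk) = 0.1922/(2π·170) = 1.799×10^-4 m·K/W
  R'_mineral wool = ln(0.251/0.143)/(2πk) = 0.5626/(2π·0.0362) = 2.474 m·K/W
  R'_stainless steel = ln(0.272/0.251)/(2πk) = 0.08035/(2π·16.7) = 7.657×10^-4 m·K/W
ΣR = 1.799×10^-4 + 2.474 + 7.657×10^-4 = 2.475 m·K/W
Q' = ΔT/ΣR = (748 K − 294.9 K)/2.475 = 183 W/m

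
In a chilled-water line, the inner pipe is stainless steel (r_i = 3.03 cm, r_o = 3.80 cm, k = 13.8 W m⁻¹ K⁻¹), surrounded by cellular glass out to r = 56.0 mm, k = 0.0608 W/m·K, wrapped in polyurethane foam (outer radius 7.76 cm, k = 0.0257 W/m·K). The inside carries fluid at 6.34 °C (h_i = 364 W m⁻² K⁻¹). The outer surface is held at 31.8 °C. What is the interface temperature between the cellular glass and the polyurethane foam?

T = 14.9 °C

Series thermal resistances, inner to outer:
  R'_conv,in = 1/(2πr h) = 1/(2π·0.0303·364) = 0.01443 m·K/W
  R'_stainless steel = ln(0.0380/0.0303)/(2πk) = 0.2264/(2π·13.8) = 0.002612 m·K/W
  R'_cellular glass = ln(0.0560/0.0380)/(2πk) = 0.3878/(2π·0.0608) = 1.015 m·K/W
  R'_polyurethane foam = ln(0.0776/0.0560)/(2πk) = 0.3262/(2π·0.0257) = 2.020 m·K/W
ΣR = 0.01443 + 0.002612 + 1.015 + 2.020 = 3.052 m·K/W
Q' = ΔT/ΣR = (6.34 °C − 31.8 °C)/3.052 = -8.342 W/m
From the inner boundary to the cellular glass/polyurethane foam interface, ΣR_partial = 1.032 m·K/W.
T_interface = T_in − Q'·ΣR_partial = 6.34 °C − (-8.342)(1.032) = 14.9 °C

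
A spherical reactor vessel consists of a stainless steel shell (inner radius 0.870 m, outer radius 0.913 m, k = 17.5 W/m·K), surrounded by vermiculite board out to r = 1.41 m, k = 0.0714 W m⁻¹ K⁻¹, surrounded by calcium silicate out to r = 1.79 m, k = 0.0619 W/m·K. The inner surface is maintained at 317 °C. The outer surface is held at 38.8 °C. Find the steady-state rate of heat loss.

Resistance network (inner→outer):
  R_stainless steel = (1/0.870 − 1/0.913)/(4πk) = 0.05414/(4π·17.5) = 2.462×10^-4 K/W
  R_vermiculite board = (1/0.913 − 1/1.41)/(4πk) = 0.3861/(4π·0.0714) = 0.4303 K/W
  R_calcium silicate = (1/1.41 − 1/1.79)/(4πk) = 0.1506/(4π·0.0619) = 0.1936 K/W
ΣR = 2.462×10^-4 + 0.4303 + 0.1936 = 0.6241 K/W
Q = ΔT/ΣR = (317 °C − 38.8 °C)/0.6241 = 446 W

Q = 446 W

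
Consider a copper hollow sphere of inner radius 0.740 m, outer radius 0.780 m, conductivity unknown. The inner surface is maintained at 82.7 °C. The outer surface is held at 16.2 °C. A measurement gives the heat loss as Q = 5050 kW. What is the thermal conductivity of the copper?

k = 419 W/m·K

ΣR = ΔT/Q = |82.7 − 16.2|/5.05×10^6 = 1.317×10^-5 K/W
(1/r₁−1/r₂)/(4πk) = 1.317×10^-5 ⇒ k = 0.06930/(4π·1.317×10^-5) = 419 W/m·K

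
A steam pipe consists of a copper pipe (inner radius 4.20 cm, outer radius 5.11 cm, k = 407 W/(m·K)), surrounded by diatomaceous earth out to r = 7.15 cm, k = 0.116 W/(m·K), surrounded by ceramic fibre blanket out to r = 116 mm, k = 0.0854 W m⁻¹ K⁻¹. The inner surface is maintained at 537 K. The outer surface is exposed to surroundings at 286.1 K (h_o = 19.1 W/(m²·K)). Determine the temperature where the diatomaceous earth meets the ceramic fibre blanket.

T = 456 K

Series thermal resistances, inner to outer:
  R'_copper = ln(0.0511/0.0420)/(2πk) = 0.1961/(2π·407) = 7.669×10^-5 m·K/W
  R'_diatomaceous earth = ln(0.0715/0.0511)/(2πk) = 0.3359/(2π·0.116) = 0.4609 m·K/W
  R'_ceramic fibre blanket = ln(0.116/0.0715)/(2πk) = 0.4839/(2π·0.0854) = 0.9018 m·K/W
  R'_conv,out = 1/(2πr h) = 1/(2π·0.116·19.1) = 0.07183 m·K/W
ΣR = 7.669×10^-5 + 0.4609 + 0.9018 + 0.07183 = 1.435 m·K/W
Q' = ΔT/ΣR = (537 K − 286.1 K)/1.435 = 174.8 W/m
From the inner boundary to the diatomaceous earth/ceramic fibre blanket interface, ΣR_partial = 0.4610 m·K/W.
T_interface = T_in − Q'·ΣR_partial = 537 K − (174.8)(0.4610) = 456 K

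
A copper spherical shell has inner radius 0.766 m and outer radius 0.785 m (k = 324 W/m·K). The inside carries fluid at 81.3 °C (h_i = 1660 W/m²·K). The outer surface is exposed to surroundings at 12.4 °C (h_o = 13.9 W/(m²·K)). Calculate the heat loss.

Q = 7350 W

Series thermal resistances, inner to outer:
  R_conv,in = 1/(4πr²h) = 1/(4π·0.766²·1660) = 8.170×10^-5 K/W
  R_copper = (1/0.766 − 1/0.785)/(4πk) = 0.03160/(4π·324) = 7.761×10^-6 K/W
  R_conv,out = 1/(4πr²h) = 1/(4π·0.785²·13.9) = 0.009290 K/W
ΣR = 8.170×10^-5 + 7.761×10^-6 + 0.009290 = 0.009379 K/W
Q = ΔT/ΣR = (81.3 °C − 12.4 °C)/0.009379 = 7350 W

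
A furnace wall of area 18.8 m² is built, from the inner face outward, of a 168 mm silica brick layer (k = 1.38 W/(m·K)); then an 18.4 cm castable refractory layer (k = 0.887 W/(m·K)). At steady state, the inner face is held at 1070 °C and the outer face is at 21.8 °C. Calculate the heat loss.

Q = 59.9 kW

Treat each layer as a resistance in series:
  R_silica brick = L/(kA) = 0.168/(1.38·18.8) = 0.006475 K/W
  R_castable refractory = L/(kA) = 0.184/(0.887·18.8) = 0.01103 K/W
ΣR = 0.006475 + 0.01103 = 0.01750 K/W
Q = ΔT/ΣR = (1070 °C − 21.8 °C)/0.01750 = 59900 W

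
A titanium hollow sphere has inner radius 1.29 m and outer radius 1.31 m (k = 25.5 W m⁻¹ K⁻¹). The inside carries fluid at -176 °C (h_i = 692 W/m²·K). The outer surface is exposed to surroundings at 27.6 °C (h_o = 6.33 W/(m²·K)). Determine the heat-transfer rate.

Resistance network (inner→outer):
  R_conv,in = 1/(4πr²h) = 1/(4π·1.29²·692) = 6.910×10^-5 K/W
  R_titanium = (1/1.29 − 1/1.31)/(4πk) = 0.01184/(4π·25.5) = 3.693×10^-5 K/W
  R_conv,out = 1/(4πr²h) = 1/(4π·1.31²·6.33) = 0.007326 K/W
ΣR = 6.910×10^-5 + 3.693×10^-5 + 0.007326 = 0.007432 K/W
Q = ΔT/ΣR = (-176 °C − 27.6 °C)/0.007432 = -27400 W
(Negative Q ⇒ heat flows inward; heat gain = 27400 W.)

Q = 27400 W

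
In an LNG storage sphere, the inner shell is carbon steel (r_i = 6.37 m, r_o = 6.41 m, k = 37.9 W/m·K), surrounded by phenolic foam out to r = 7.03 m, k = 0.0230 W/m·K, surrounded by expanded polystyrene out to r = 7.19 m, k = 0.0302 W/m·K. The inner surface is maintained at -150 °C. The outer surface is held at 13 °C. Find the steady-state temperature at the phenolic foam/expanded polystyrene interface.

T = -11.3 °C

Series thermal resistances, inner to outer:
  R_carbon steel = (1/6.37 − 1/6.41)/(4πk) = 9.796×10^-4/(4π·37.9) = 2.057×10^-6 K/W
  R_phenolic foam = (1/6.41 − 1/7.03)/(4πk) = 0.01376/(4π·0.0230) = 0.04760 K/W
  R_expanded polystyrene = (1/7.03 − 1/7.19)/(4πk) = 0.003165/(4π·0.0302) = 0.008341 K/W
ΣR = 2.057×10^-6 + 0.04760 + 0.008341 = 0.05594 K/W
Q = ΔT/ΣR = (-150 °C − 13 °C)/0.05594 = -2914 W
From the inner boundary to the phenolic foam/expanded polystyrene interface, ΣR_partial = 0.04760 K/W.
T_interface = T_in − Q·ΣR_partial = -150 °C − (-2914)(0.04760) = -11.3 °C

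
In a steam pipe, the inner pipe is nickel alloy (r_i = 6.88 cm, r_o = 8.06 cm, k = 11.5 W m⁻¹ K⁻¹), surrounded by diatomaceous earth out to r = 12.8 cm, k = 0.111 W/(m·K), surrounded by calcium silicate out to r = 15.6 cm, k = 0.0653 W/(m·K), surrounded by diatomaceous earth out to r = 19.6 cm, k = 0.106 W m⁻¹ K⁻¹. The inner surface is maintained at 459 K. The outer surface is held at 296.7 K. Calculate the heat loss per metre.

Q' = 109 W/m

Series thermal resistances, inner to outer:
  R'_nickel alloy = ln(0.0806/0.0688)/(2πk) = 0.1583/(2π·11.5) = 0.002191 m·K/W
  R'_diatomaceous earth = ln(0.128/0.0806)/(2πk) = 0.4625/(2π·0.111) = 0.6632 m·K/W
  R'_calcium silicate = ln(0.156/0.128)/(2πk) = 0.1978/(2π·0.0653) = 0.4822 m·K/W
  R'_diatomaceous earth = ln(0.196/0.156)/(2πk) = 0.2283/(2π·0.106) = 0.3427 m·K/W
ΣR = 0.002191 + 0.6632 + 0.4822 + 0.3427 = 1.490 m·K/W
Q' = ΔT/ΣR = (459 K − 296.7 K)/1.490 = 109 W/m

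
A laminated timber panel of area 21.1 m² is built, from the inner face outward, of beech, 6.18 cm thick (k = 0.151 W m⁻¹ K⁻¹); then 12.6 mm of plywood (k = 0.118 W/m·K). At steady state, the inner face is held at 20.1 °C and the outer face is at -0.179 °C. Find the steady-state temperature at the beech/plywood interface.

Series thermal resistances, inner to outer:
  R_beech = L/(kA) = 0.0618/(0.151·21.1) = 0.01940 K/W
  R_plywood = L/(kA) = 0.0126/(0.118·21.1) = 0.005061 K/W
ΣR = 0.01940 + 0.005061 = 0.02446 K/W
Q = ΔT/ΣR = (20.1 °C − -0.179 °C)/0.02446 = 829.1 W
From the inner boundary to the beech/plywood interface, ΣR_partial = 0.01940 K/W.
T_interface = T_in − Q·ΣR_partial = 20.1 °C − (829.1)(0.01940) = 4.02 °C

T = 4.02 °C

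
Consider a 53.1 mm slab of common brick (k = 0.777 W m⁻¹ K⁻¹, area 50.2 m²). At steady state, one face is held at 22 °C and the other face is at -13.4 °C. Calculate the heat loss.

Q = 26000 W

Q = kA·ΔT/L = 0.777 × 50.2 × |22 °C − -13.4 °C| / 0.0531 = 26000 W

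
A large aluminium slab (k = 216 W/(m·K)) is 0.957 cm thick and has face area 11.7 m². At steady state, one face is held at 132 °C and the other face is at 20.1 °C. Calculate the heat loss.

Q = kA·ΔT/L = 216 × 11.7 × |132 °C − 20.1 °C| / 0.00957 = 2.96×10^7 W

Q = 2.96×10^7 W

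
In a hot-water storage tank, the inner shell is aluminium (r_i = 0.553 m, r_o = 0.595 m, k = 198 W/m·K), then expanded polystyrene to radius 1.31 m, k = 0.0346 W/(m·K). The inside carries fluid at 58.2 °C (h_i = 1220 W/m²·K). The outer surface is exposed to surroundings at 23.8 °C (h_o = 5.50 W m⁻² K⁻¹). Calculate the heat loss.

Q = 16.2 W

Series thermal resistances, inner to outer:
  R_conv,in = 1/(4πr²h) = 1/(4π·0.553²·1220) = 2.133×10^-4 K/W
  R_aluminium = (1/0.553 − 1/0.595)/(4πk) = 0.1276/(4π·198) = 5.130×10^-5 K/W
  R_expanded polystyrene = (1/0.595 − 1/1.31)/(4πk) = 0.9173/(4π·0.0346) = 2.110 K/W
  R_conv,out = 1/(4πr²h) = 1/(4π·1.31²·5.50) = 0.008431 K/W
ΣR = 2.133×10^-4 + 5.130×10^-5 + 2.110 + 0.008431 = 2.119 K/W
Q = ΔT/ΣR = (58.2 °C − 23.8 °C)/2.119 = 16.2 W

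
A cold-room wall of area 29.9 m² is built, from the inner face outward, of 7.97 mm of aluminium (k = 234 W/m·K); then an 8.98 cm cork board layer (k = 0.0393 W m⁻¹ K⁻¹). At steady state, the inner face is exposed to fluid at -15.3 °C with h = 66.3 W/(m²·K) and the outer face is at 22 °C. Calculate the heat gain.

Q = 485 W

Resistance network (inner→outer):
  R_conv,in = 1/(hA) = 1/(66.3·29.9) = 5.044×10^-4 K/W
  R_aluminium = L/(kA) = 0.00797/(234·29.9) = 1.139×10^-6 K/W
  R_cork board = L/(kA) = 0.0898/(0.0393·29.9) = 0.07642 K/W
ΣR = 5.044×10^-4 + 1.139×10^-6 + 0.07642 = 0.07693 K/W
Q = ΔT/ΣR = (-15.3 °C − 22 °C)/0.07693 = -485 W
(Negative Q ⇒ heat flows inward; heat gain = 485 W.)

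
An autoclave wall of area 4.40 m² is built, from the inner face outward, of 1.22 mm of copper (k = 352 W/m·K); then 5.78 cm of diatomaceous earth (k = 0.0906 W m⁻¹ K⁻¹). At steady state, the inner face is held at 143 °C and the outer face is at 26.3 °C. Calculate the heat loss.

Treat each layer as a resistance in series:
  R_copper = L/(kA) = 0.00122/(352·4.40) = 7.877×10^-7 K/W
  R_diatomaceous earth = L/(kA) = 0.0578/(0.0906·4.40) = 0.1450 K/W
ΣR = 7.877×10^-7 + 0.1450 = 0.1450 K/W
Q = ΔT/ΣR = (143 °C − 26.3 °C)/0.1450 = 805 W

Q = 805 W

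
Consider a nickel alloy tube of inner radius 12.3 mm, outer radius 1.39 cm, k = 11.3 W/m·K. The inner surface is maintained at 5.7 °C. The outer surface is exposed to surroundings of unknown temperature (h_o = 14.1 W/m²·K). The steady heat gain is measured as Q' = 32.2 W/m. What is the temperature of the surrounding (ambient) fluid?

Sum the resistances:
  R'_nickel alloy = ln(0.0139/0.0123)/(2πk) = 0.1223/(2π·11.3) = 0.001722 m·K/W
  R'_conv,out = 1/(2πr h) = 1/(2π·0.0139·14.1) = 0.8121 m·K/W
ΣR = 0.8138 m·K/W
ΔT = Q'·ΣR = 32.2 × 0.8138 = 26.20 K
Heat flows inward, so T_out = T_in + ΔT = 5.7 + 26.20 = 31.9 °C

T_out = 31.9 °C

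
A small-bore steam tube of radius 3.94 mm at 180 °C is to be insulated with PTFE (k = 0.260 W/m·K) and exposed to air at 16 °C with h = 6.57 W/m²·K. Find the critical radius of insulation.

r_cr = 3.96 cm

For a cylinder, r_cr = k_ins/h = 0.260/6.57 = 0.0396 m = 3.96 cm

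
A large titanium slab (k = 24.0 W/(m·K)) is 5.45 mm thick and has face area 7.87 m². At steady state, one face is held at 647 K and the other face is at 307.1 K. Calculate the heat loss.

Q = 1.18×10^7 W

Q = kA·ΔT/L = 24.0 × 7.87 × |647 K − 307.1 K| / 0.00545 = 1.18×10^7 W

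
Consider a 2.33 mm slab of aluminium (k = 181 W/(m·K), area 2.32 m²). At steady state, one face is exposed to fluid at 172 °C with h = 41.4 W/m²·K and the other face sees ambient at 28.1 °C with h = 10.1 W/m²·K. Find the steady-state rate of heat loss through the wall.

Resistance network (inner→outer):
  R_conv,in = 1/(hA) = 1/(41.4·2.32) = 0.01041 K/W
  R_aluminium = L/(kA) = 0.00233/(181·2.32) = 5.549×10^-6 K/W
  R_conv,out = 1/(hA) = 1/(10.1·2.32) = 0.04268 K/W
ΣR = 0.01041 + 5.549×10^-6 + 0.04268 = 0.05310 K/W
Q = ΔT/ΣR = (172 °C − 28.1 °C)/0.05310 = 2710 W

Q = 2710 W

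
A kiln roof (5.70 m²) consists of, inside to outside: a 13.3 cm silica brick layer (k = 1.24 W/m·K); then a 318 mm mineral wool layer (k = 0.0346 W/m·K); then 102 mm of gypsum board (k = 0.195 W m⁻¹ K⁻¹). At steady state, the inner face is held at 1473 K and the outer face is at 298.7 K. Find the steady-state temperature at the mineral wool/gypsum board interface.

Series thermal resistances, inner to outer:
  R_silica brick = L/(kA) = 0.133/(1.24·5.70) = 0.01882 K/W
  R_mineral wool = L/(kA) = 0.318/(0.0346·5.70) = 1.612 K/W
  R_gypsum board = L/(kA) = 0.102/(0.195·5.70) = 0.09177 K/W
ΣR = 0.01882 + 1.612 + 0.09177 = 1.723 K/W
Q = ΔT/ΣR = (1473 K − 298.7 K)/1.723 = 681.5 W
From the inner boundary to the mineral wool/gypsum board interface, ΣR_partial = 1.631 K/W.
T_interface = T_in − Q·ΣR_partial = 1473 K − (681.5)(1.631) = 361 K

T = 361 K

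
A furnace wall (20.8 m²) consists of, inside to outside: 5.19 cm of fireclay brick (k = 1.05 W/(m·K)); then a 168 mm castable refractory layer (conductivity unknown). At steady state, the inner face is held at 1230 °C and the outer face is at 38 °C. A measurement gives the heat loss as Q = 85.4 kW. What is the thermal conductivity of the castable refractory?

ΣR = ΔT/Q = |1230 − 38|/85400 = 0.01396 K/W
Known resistances:
  R_fireclay brick = L/(kA) = 0.0519/(1.05·20.8) = 0.002376 K/W
R_castable refractory = ΣR − ΣR_known = 0.01396 − 0.002376 = 0.01158 K/W
L/(kA) = 0.01158 ⇒ k = 0.168/(0.01158·20.8) = 0.697 W/m·K

k = 0.697 W/m·K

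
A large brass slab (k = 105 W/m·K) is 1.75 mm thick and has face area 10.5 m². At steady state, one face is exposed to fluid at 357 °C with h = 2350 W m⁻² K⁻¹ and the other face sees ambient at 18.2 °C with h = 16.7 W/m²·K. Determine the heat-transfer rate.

Q = 59000 W

Treat each layer as a resistance in series:
  R_conv,in = 1/(hA) = 1/(2350·10.5) = 4.053×10^-5 K/W
  R_brass = L/(kA) = 0.00175/(105·10.5) = 1.587×10^-6 K/W
  R_conv,out = 1/(hA) = 1/(16.7·10.5) = 0.005703 K/W
ΣR = 4.053×10^-5 + 1.587×10^-6 + 0.005703 = 0.005745 K/W
Q = ΔT/ΣR = (357 °C − 18.2 °C)/0.005745 = 59000 W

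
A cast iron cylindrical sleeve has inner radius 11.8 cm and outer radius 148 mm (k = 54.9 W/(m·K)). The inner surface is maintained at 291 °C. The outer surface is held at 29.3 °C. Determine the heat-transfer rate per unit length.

Q' = 399 kW/m

Q' = 2πk·ΔT/ln(r₂/r₁) = 2π × 54.9 × 261.7 / ln(0.148/0.118) = 3.99×10^5 W/m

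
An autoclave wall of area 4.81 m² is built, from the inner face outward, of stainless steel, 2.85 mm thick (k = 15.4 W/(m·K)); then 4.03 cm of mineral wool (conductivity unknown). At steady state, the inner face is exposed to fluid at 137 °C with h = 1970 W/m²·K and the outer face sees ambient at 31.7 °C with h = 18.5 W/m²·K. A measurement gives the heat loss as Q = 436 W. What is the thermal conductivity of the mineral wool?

k = 0.0364 W/m·K

ΣR = ΔT/Q = |137 − 31.7|/436 = 0.2415 K/W
Known resistances:
  R_conv,in = 1/(hA) = 1/(1970·4.81) = 1.055×10^-4 K/W
  R_stainless steel = L/(kA) = 0.00285/(15.4·4.81) = 3.848×10^-5 K/W
  R_conv,out = 1/(hA) = 1/(18.5·4.81) = 0.01124 K/W
R_mineral wool = ΣR − ΣR_known = 0.2415 − 0.01138 = 0.2301 K/W
L/(kA) = 0.2301 ⇒ k = 0.0403/(0.2301·4.81) = 0.0364 W/m·K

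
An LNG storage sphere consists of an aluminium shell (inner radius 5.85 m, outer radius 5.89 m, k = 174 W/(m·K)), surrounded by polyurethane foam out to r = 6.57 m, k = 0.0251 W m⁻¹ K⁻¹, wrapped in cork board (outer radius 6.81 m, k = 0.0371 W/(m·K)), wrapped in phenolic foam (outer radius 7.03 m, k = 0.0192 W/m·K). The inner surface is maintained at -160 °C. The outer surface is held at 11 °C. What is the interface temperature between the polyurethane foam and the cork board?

T = -49.6 °C

Resistance network (inner→outer):
  R_aluminium = (1/5.85 − 1/5.89)/(4πk) = 0.001161/(4π·174) = 5.309×10^-7 K/W
  R_polyurethane foam = (1/5.89 − 1/6.57)/(4πk) = 0.01757/(4π·0.0251) = 0.05571 K/W
  R_cork board = (1/6.57 − 1/6.81)/(4πk) = 0.005364/(4π·0.0371) = 0.01151 K/W
  R_phenolic foam = (1/6.81 − 1/7.03)/(4πk) = 0.004595/(4π·0.0192) = 0.01905 K/W
ΣR = 5.309×10^-7 + 0.05571 + 0.01151 + 0.01905 = 0.08627 K/W
Q = ΔT/ΣR = (-160 °C − 11 °C)/0.08627 = -1982 W
From the inner boundary to the polyurethane foam/cork board interface, ΣR_partial = 0.05571 K/W.
T_interface = T_in − Q·ΣR_partial = -160 °C − (-1982)(0.05571) = -49.6 °C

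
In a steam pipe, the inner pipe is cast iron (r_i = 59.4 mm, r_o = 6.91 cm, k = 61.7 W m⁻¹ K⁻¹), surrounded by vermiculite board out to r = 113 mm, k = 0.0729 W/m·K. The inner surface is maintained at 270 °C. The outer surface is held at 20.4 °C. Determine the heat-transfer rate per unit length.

Q' = 232 W/m

Series thermal resistances, inner to outer:
  R'_cast iron = ln(0.0691/0.0594)/(2πk) = 0.1513/(2π·61.7) = 3.902×10^-4 m·K/W
  R'_vermiculite board = ln(0.113/0.0691)/(2πk) = 0.4918/(2π·0.0729) = 1.074 m·K/W
ΣR = 3.902×10^-4 + 1.074 = 1.074 m·K/W
Q' = ΔT/ΣR = (270 °C − 20.4 °C)/1.074 = 232 W/m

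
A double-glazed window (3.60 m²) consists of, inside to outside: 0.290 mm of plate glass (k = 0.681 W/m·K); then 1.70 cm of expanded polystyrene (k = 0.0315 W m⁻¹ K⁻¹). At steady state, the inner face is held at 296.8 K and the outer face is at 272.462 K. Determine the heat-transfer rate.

Q = 162 W

Resistance network (inner→outer):
  R_plate glass = L/(kA) = 2.90×10^-4/(0.681·3.60) = 1.183×10^-4 K/W
  R_expanded polystyrene = L/(kA) = 0.0170/(0.0315·3.60) = 0.1499 K/W
ΣR = 1.183×10^-4 + 0.1499 = 0.1500 K/W
Q = ΔT/ΣR = (296.8 K − 272.462 K)/0.1500 = 162 W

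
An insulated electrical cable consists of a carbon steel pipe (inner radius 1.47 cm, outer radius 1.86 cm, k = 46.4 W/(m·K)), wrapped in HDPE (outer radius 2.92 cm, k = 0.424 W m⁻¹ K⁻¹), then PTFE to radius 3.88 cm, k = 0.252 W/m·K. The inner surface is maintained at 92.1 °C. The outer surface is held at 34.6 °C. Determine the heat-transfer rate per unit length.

Treat each layer as a resistance in series:
  R'_carbon steel = ln(0.0186/0.0147)/(2πk) = 0.2353/(2π·46.4) = 8.071×10^-4 m·K/W
  R'_HDPE = ln(0.0292/0.0186)/(2πk) = 0.4510/(2π·0.424) = 0.1693 m·K/W
  R'_PTFE = ln(0.0388/0.0292)/(2πk) = 0.2843/(2π·0.252) = 0.1795 m·K/W
ΣR = 8.071×10^-4 + 0.1693 + 0.1795 = 0.3496 m·K/W
Q' = ΔT/ΣR = (92.1 °C − 34.6 °C)/0.3496 = 164 W/m

Q' = 164 W/m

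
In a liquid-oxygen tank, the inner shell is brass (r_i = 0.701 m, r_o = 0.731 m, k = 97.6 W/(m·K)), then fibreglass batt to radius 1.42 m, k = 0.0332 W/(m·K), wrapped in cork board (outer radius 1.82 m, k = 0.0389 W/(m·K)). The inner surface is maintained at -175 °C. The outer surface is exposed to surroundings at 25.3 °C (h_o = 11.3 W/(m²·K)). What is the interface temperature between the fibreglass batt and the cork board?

Treat each layer as a resistance in series:
  R_brass = (1/0.701 − 1/0.731)/(4πk) = 0.05854/(4π·97.6) = 4.773×10^-5 K/W
  R_fibreglass batt = (1/0.731 − 1/1.42)/(4πk) = 0.6638/(4π·0.0332) = 1.591 K/W
  R_cork board = (1/1.42 − 1/1.82)/(4πk) = 0.1548/(4π·0.0389) = 0.3166 K/W
  R_conv,out = 1/(4πr²h) = 1/(4π·1.82²·11.3) = 0.002126 K/W
ΣR = 4.773×10^-5 + 1.591 + 0.3166 + 0.002126 = 1.910 K/W
Q = ΔT/ΣR = (-175 °C − 25.3 °C)/1.910 = -104.9 W
From the inner boundary to the fibreglass batt/cork board interface, ΣR_partial = 1.591 K/W.
T_interface = T_in − Q·ΣR_partial = -175 °C − (-104.9)(1.591) = -8.1 °C

T = -8.1 °C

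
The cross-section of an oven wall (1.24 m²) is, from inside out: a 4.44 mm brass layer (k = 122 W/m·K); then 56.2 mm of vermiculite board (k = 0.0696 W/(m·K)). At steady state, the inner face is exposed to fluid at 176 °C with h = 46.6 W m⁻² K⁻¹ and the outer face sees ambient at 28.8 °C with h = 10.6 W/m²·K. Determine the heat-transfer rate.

Series thermal resistances, inner to outer:
  R_conv,in = 1/(hA) = 1/(46.6·1.24) = 0.01731 K/W
  R_brass = L/(kA) = 0.00444/(122·1.24) = 2.935×10^-5 K/W
  R_vermiculite board = L/(kA) = 0.0562/(0.0696·1.24) = 0.6512 K/W
  R_conv,out = 1/(hA) = 1/(10.6·1.24) = 0.07608 K/W
ΣR = 0.01731 + 2.935×10^-5 + 0.6512 + 0.07608 = 0.7446 K/W
Q = ΔT/ΣR = (176 °C − 28.8 °C)/0.7446 = 198 W

Q = 198 W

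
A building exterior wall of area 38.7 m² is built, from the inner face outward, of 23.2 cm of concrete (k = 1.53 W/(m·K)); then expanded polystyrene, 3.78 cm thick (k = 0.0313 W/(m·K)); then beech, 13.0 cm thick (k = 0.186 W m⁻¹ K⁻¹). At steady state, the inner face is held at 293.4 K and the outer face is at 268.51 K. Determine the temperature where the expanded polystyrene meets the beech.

T = 276.96 K

Treat each layer as a resistance in series:
  R_concrete = L/(kA) = 0.232/(1.53·38.7) = 0.003918 K/W
  R_expanded polystyrene = L/(kA) = 0.0378/(0.0313·38.7) = 0.03121 K/W
  R_beech = L/(kA) = 0.130/(0.186·38.7) = 0.01806 K/W
ΣR = 0.003918 + 0.03121 + 0.01806 = 0.05319 K/W
Q = ΔT/ΣR = (293.4 K − 268.51 K)/0.05319 = 467.9 W
From the inner boundary to the expanded polystyrene/beech interface, ΣR_partial = 0.03513 K/W.
T_interface = T_in − Q·ΣR_partial = 293.4 K − (467.9)(0.03513) = 276.96 K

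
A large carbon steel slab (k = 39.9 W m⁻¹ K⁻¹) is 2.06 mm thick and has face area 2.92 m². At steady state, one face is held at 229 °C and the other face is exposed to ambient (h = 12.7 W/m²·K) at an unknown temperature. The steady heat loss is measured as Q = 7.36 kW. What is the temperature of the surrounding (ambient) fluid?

T_out = 30.4 °C

Sum the resistances:
  R_carbon steel = L/(kA) = 0.00206/(39.9·2.92) = 1.768×10^-5 K/W
  R_conv,out = 1/(hA) = 1/(12.7·2.92) = 0.02697 K/W
ΣR = 0.02698 K/W
ΔT = Q·ΣR = 7360 × 0.02698 = 198.6 K
Heat flows outward, so T_out = T_in − ΔT = 229 − 198.6 = 30.4 °C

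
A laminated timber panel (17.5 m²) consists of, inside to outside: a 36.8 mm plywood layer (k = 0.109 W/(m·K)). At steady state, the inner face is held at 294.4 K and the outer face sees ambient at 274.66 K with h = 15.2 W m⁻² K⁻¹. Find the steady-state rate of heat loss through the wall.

Treat each layer as a resistance in series:
  R_plywood = L/(kA) = 0.0368/(0.109·17.5) = 0.01929 K/W
  R_conv,out = 1/(hA) = 1/(15.2·17.5) = 0.003759 K/W
ΣR = 0.01929 + 0.003759 = 0.02305 K/W
Q = ΔT/ΣR = (294.4 K − 274.66 K)/0.02305 = 856 W

Q = 856 W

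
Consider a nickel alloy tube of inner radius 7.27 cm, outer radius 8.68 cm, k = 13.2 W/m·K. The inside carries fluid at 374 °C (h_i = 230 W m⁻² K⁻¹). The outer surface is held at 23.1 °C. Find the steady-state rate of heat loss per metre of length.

Q' = 30.1 kW/m

Resistance network (inner→outer):
  R'_conv,in = 1/(2πr h) = 1/(2π·0.0727·230) = 0.009518 m·K/W
  R'_nickel alloy = ln(0.0868/0.0727)/(2πk) = 0.1773/(2π·13.2) = 0.002137 m·K/W
ΣR = 0.009518 + 0.002137 = 0.01166 m·K/W
Q' = ΔT/ΣR = (374 °C − 23.1 °C)/0.01166 = 30100 W/m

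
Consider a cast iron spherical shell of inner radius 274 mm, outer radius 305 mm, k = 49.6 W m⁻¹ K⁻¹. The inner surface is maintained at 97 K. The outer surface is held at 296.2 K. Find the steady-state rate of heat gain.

Q = 4πk·ΔT/(1/r₁ − 1/r₂) = 4π × 49.6 × 199.2 / (1/0.274 − 1/0.305) = 3.35×10^5 W

Q = 3.35×10^5 W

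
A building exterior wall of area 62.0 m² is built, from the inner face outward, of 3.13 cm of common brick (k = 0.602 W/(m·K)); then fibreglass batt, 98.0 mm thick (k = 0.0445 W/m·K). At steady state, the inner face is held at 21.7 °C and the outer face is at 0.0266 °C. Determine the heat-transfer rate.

Series thermal resistances, inner to outer:
  R_common brick = L/(kA) = 0.0313/(0.602·62.0) = 8.386×10^-4 K/W
  R_fibreglass batt = L/(kA) = 0.0980/(0.0445·62.0) = 0.03552 K/W
ΣR = 8.386×10^-4 + 0.03552 = 0.03636 K/W
Q = ΔT/ΣR = (21.7 °C − 0.0266 °C)/0.03636 = 596 W

Q = 596 W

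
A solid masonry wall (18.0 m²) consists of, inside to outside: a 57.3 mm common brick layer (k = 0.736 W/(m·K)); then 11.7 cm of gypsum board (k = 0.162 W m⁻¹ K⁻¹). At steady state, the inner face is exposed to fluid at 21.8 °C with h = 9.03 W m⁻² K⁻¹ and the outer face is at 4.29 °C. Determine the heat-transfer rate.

Q = 346 W

Resistance network (inner→outer):
  R_conv,in = 1/(hA) = 1/(9.03·18.0) = 0.006152 K/W
  R_common brick = L/(kA) = 0.0573/(0.736·18.0) = 0.004325 K/W
  R_gypsum board = L/(kA) = 0.117/(0.162·18.0) = 0.04012 K/W
ΣR = 0.006152 + 0.004325 + 0.04012 = 0.05060 K/W
Q = ΔT/ΣR = (21.8 °C − 4.29 °C)/0.05060 = 346 W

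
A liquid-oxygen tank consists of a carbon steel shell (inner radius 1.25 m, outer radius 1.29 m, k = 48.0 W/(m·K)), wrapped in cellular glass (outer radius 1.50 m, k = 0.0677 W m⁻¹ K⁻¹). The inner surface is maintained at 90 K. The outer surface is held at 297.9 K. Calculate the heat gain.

Resistance network (inner→outer):
  R_carbon steel = (1/1.25 − 1/1.29)/(4πk) = 0.02481/(4π·48.0) = 4.113×10^-5 K/W
  R_cellular glass = (1/1.29 − 1/1.50)/(4πk) = 0.1085/(4π·0.0677) = 0.1276 K/W
ΣR = 4.113×10^-5 + 0.1276 = 0.1276 K/W
Q = ΔT/ΣR = (90 K − 297.9 K)/0.1276 = -1630 W
(Negative Q ⇒ heat flows inward; heat gain = 1630 W.)

Q = 1630 W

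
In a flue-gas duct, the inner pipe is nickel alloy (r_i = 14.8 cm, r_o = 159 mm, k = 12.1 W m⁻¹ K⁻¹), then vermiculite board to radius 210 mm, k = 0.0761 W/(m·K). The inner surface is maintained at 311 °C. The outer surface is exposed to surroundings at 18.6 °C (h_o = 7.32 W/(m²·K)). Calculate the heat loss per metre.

Q' = 426 W/m

Series thermal resistances, inner to outer:
  R'_nickel alloy = ln(0.159/0.148)/(2πk) = 0.07169/(2π·12.1) = 9.430×10^-4 m·K/W
  R'_vermiculite board = ln(0.210/0.159)/(2πk) = 0.2782/(2π·0.0761) = 0.5818 m·K/W
  R'_conv,out = 1/(2πr h) = 1/(2π·0.210·7.32) = 0.1035 m·K/W
ΣR = 9.430×10^-4 + 0.5818 + 0.1035 = 0.6862 m·K/W
Q' = ΔT/ΣR = (311 °C − 18.6 °C)/0.6862 = 426 W/m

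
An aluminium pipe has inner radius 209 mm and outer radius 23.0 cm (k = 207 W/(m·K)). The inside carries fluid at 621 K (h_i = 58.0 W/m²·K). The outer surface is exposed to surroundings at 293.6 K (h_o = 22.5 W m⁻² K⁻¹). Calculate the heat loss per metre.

Q' = 7450 W/m

Series thermal resistances, inner to outer:
  R'_conv,in = 1/(2πr h) = 1/(2π·0.209·58.0) = 0.01313 m·K/W
  R'_aluminium = ln(0.230/0.209)/(2πk) = 0.09575/(2π·207) = 7.361×10^-5 m·K/W
  R'_conv,out = 1/(2πr h) = 1/(2π·0.230·22.5) = 0.03075 m·K/W
ΣR = 0.01313 + 7.361×10^-5 + 0.03075 = 0.04395 m·K/W
Q' = ΔT/ΣR = (621 K − 293.6 K)/0.04395 = 7450 W/m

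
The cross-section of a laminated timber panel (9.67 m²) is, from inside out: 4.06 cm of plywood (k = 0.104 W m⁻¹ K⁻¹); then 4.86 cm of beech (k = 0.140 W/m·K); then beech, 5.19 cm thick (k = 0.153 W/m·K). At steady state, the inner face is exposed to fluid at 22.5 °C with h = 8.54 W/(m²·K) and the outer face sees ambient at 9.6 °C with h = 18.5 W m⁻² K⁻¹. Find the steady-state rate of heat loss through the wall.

Q = 100 W

Series thermal resistances, inner to outer:
  R_conv,in = 1/(hA) = 1/(8.54·9.67) = 0.01211 K/W
  R_plywood = L/(kA) = 0.0406/(0.104·9.67) = 0.04037 K/W
  R_beech = L/(kA) = 0.0486/(0.140·9.67) = 0.03590 K/W
  R_beech = L/(kA) = 0.0519/(0.153·9.67) = 0.03508 K/W
  R_conv,out = 1/(hA) = 1/(18.5·9.67) = 0.005590 K/W
ΣR = 0.01211 + 0.04037 + 0.03590 + 0.03508 + 0.005590 = 0.1290 K/W
Q = ΔT/ΣR = (22.5 °C − 9.6 °C)/0.1290 = 100 W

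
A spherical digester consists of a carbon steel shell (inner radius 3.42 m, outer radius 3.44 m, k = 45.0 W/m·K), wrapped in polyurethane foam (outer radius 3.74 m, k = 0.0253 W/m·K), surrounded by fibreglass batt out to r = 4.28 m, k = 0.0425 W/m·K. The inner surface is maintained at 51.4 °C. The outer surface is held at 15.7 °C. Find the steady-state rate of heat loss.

Series thermal resistances, inner to outer:
  R_carbon steel = (1/3.42 − 1/3.44)/(4πk) = 0.001700/(4π·45.0) = 3.006×10^-6 K/W
  R_polyurethane foam = (1/3.44 − 1/3.74)/(4πk) = 0.02332/(4π·0.0253) = 0.07334 K/W
  R_fibreglass batt = (1/3.74 − 1/4.28)/(4πk) = 0.03373/(4π·0.0425) = 0.06317 K/W
ΣR = 3.006×10^-6 + 0.07334 + 0.06317 = 0.1365 K/W
Q = ΔT/ΣR = (51.4 °C − 15.7 °C)/0.1365 = 262 W

Q = 262 W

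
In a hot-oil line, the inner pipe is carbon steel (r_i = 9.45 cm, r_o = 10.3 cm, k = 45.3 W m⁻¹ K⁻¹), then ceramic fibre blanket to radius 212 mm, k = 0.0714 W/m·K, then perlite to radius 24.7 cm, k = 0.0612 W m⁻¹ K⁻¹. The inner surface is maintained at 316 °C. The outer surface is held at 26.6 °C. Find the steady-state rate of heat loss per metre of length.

Treat each layer as a resistance in series:
  R'_carbon steel = ln(0.103/0.0945)/(2πk) = 0.08613/(2π·45.3) = 3.026×10^-4 m·K/W
  R'_ceramic fibre blanket = ln(0.212/0.103)/(2πk) = 0.7219/(2π·0.0714) = 1.609 m·K/W
  R'_perlite = ln(0.247/0.212)/(2πk) = 0.1528/(2π·0.0612) = 0.3974 m·K/W
ΣR = 3.026×10^-4 + 1.609 + 0.3974 = 2.007 m·K/W
Q' = ΔT/ΣR = (316 °C − 26.6 °C)/2.007 = 144 W/m

Q' = 144 W/m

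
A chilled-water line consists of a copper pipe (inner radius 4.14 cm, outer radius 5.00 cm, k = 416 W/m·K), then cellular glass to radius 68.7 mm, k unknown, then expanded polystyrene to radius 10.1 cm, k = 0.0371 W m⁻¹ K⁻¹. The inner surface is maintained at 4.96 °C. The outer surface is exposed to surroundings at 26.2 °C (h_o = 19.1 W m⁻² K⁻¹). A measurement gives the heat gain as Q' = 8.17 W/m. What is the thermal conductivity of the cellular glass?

k = 0.0585 W/m·K

ΣR = ΔT/Q' = |4.96 − 26.2|/8.17 = 2.600 m·K/W
Known resistances:
  R'_copper = ln(0.0500/0.0414)/(2πk) = 0.1887/(2π·416) = 7.221×10^-5 m·K/W
  R'_expanded polystyrene = ln(0.101/0.0687)/(2πk) = 0.3854/(2π·0.0371) = 1.653 m·K/W
  R'_conv,out = 1/(2πr h) = 1/(2π·0.101·19.1) = 0.08250 m·K/W
R_cellular glass = ΣR − ΣR_known = 2.600 − 1.736 = 0.8640 m·K/W
ln(r₂/r₁)/(2πk) = 0.8640 ⇒ k = 0.3177/(2π·0.8640) = 0.0585 W/m·K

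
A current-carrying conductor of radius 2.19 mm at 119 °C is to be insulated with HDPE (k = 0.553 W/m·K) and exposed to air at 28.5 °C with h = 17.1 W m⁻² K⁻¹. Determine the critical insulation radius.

r_cr = 3.23 cm

For a cylinder, r_cr = k_ins/h = 0.553/17.1 = 0.0323 m = 3.23 cm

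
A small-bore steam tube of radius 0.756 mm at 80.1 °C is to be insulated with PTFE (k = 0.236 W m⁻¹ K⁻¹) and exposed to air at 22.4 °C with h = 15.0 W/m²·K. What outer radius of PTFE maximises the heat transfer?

r_cr = 1.57 cm

For a cylinder, r_cr = k_ins/h = 0.236/15.0 = 0.0157 m = 1.57 cm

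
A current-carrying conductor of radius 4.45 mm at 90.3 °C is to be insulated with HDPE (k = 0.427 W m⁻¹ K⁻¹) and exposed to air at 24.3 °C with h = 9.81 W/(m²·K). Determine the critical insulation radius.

r_cr = 4.35 cm

For a cylinder, r_cr = k_ins/h = 0.427/9.81 = 0.0435 m = 4.35 cm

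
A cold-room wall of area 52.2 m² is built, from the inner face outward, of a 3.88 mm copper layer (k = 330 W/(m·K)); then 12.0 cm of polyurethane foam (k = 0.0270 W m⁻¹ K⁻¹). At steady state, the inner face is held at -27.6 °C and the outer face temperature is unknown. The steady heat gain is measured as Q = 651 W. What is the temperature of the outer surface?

Sum the resistances:
  R_copper = L/(kA) = 0.00388/(330·52.2) = 2.252×10^-7 K/W
  R_polyurethane foam = L/(kA) = 0.120/(0.0270·52.2) = 0.08514 K/W
ΣR = 0.08514 K/W
ΔT = Q·ΣR = 651 × 0.08514 = 55.43 K
Heat flows inward, so T_out = T_in + ΔT = -27.6 + 55.43 = 27.8 °C

T_out = 27.8 °C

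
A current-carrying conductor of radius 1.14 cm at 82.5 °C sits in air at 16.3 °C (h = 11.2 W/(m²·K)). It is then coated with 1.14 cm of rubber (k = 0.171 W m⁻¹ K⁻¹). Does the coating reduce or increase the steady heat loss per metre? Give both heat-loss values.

reduces: 53.1 → 52.2 W/m

Critical radius for a cylinder: r_cr = k/h = 0.0153 m = 1.53 cm.
Outer radius after coating: r₂ = 0.0114 + 0.0114 = 0.0228 m.
r₁ < r_cr < r₂: heat loss rises to a maximum at r_cr then falls. Whether the coating helps depends on whether Q(r₂) has dropped back below Q(r₁).
Bare: R = 1/(2πr₁h) = 1.247 m·K/W; Q = 66.2/1.247 = 53.1 W/m.
Coated: R = R_cond + R_conv = 1.268 m·K/W; Q = 66.2/1.268 = 52.2 W/m.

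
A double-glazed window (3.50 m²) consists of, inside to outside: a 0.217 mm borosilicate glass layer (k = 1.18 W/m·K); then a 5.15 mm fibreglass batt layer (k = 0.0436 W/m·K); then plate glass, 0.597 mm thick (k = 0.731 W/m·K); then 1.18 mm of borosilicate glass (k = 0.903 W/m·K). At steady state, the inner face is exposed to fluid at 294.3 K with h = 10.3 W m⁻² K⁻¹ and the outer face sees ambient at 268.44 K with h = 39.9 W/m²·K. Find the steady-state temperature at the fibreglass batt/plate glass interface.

T = 271.34 K

Series thermal resistances, inner to outer:
  R_conv,in = 1/(hA) = 1/(10.3·3.50) = 0.02774 K/W
  R_borosilicate glass = L/(kA) = 2.17×10^-4/(1.18·3.50) = 5.254×10^-5 K/W
  R_fibreglass batt = L/(kA) = 0.00515/(0.0436·3.50) = 0.03375 K/W
  R_plate glass = L/(kA) = 5.97×10^-4/(0.731·3.50) = 2.333×10^-4 K/W
  R_borosilicate glass = L/(kA) = 0.00118/(0.903·3.50) = 3.734×10^-4 K/W
  R_conv,out = 1/(hA) = 1/(39.9·3.50) = 0.007161 K/W
ΣR = 0.02774 + 5.254×10^-5 + 0.03375 + 2.333×10^-4 + 3.734×10^-4 + 0.007161 = 0.06931 K/W
Q = ΔT/ΣR = (294.3 K − 268.44 K)/0.06931 = 373.1 W
From the inner boundary to the fibreglass batt/plate glass interface, ΣR_partial = 0.06154 K/W.
T_interface = T_in − Q·ΣR_partial = 294.3 K − (373.1)(0.06154) = 271.34 K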